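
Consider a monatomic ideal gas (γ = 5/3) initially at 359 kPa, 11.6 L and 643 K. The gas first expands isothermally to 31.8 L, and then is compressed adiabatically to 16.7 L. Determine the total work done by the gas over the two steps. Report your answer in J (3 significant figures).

Step 1 (isothermal): W = P₁V₁ ln(V₂/V₁) = (4164) ln(31.8/11.6) = 4200 J.
After step 1: P = 131 kPa, V = 31.8 L, T = 643 K.
Step 2 (adiabatic): W = (P₁V₁ − P₂V₂)/(γ−1) = (4164 − 6398)/0.667 = -3350 J.
W_total = 4200 − 3350 = 849.6 J.

W_total ≈ 850 J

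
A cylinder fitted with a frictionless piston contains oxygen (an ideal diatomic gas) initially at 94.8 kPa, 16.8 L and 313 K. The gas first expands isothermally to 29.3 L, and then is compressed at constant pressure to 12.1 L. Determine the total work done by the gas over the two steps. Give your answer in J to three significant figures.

W_total ≈ -49.1 J

Step 1 (isothermal): W = P₁V₁ ln(V₂/V₁) = (1593) ln(29.3/16.8) = 885.8 J.
After step 1: P = 54.36 kPa, V = 29.3 L, T = 313 K.
Step 2 (isobaric): W = PΔV = (54.36 kPa)(12.1 − 29.3 L) = -934.9 J.
W_total = 885.8 − 934.9 = -49.09 J.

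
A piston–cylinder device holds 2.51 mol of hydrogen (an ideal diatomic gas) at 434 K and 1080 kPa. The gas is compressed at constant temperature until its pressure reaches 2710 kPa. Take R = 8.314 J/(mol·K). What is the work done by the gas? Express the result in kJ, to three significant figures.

W ≈ -8.33 kJ

Isothermal process: W = nRT ln(V₂/V₁) = nRT ln(P₁/P₂).
W = (2.51)(8.314)(434) × ln(1080/2710)
  = 9057 × ln(0.3985) = 9057 × -0.92
W_by_gas = -8332 J.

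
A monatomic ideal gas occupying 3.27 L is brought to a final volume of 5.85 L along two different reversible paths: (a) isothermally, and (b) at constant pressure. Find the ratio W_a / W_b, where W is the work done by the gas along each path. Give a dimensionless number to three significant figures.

Path (a) isothermal: W = P₁V₁ ln(V₂/V₁) → W_a/(P₁V₁) = 0.5817.
Path (b) isobaric: W = P₁(V₂ − V₁) → W_b/(P₁V₁) = 0.789.
W_a / W_b = 0.5817 / 0.789 = 0.7372.

W_a / W_b ≈ 0.737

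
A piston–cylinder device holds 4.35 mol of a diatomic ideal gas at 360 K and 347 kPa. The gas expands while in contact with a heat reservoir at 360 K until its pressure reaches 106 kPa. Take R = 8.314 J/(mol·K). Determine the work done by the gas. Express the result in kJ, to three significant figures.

Isothermal process: W = nRT ln(V₂/V₁) = nRT ln(P₁/P₂).
W = (4.35)(8.314)(360) × ln(347/106)
  = 13020 × ln(3.274) = 13020 × 1.186
W_by_gas = 15440 J.

W ≈ 15.4 kJ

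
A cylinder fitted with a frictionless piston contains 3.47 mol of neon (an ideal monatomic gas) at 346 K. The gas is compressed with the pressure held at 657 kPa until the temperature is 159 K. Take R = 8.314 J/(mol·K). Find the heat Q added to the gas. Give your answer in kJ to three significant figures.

Q ≈ -13.5 kJ

Isobaric: W = nRΔT = (3.47)(8.314)(-187) = -5395 J.
ΔU = nCᵥΔT with Cᵥ = 3R/2: ΔU = (3.47)(12.47)(-187) = -8092 J.
Q = ΔU + W = -8092 − 5395 = -13487 J.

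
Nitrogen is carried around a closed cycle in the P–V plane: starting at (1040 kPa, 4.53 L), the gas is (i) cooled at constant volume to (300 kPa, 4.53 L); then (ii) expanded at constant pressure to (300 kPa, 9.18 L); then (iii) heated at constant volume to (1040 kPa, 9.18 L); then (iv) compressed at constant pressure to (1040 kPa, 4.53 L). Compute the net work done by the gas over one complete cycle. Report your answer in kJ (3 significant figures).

Constant-volume legs do no work.
W(ii) = (300)(9.18 − 4.53) = 1395 J; W(iv) = (1040)(4.53 − 9.18) = -4836 J.
W_net = 1395 − 4836 = -3441 J (the counter-clockwise enclosed area).

W_net ≈ -3.44 kJ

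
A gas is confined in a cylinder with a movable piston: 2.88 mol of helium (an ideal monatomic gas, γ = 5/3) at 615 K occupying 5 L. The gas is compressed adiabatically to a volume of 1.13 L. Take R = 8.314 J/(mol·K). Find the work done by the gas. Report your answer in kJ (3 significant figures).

W ≈ -37.4 kJ

Adiabatic: TV^(γ−1) = const with γ = 5/3.
T₂ = T₁ (V₁/V₂)^(γ−1) = 615 × (5/1.13)^0.667 = 615 × 2.695 = 1658 K.
W_by = nCᵥ(T₁ − T₂) = (2.88)(12.47)(615 − 1658) = -37445 J.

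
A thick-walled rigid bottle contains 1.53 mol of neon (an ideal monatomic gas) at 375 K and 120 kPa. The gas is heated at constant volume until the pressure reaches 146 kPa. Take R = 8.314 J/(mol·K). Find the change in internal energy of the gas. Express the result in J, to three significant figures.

ΔU ≈ 1550 J

Constant volume ⇒ W = 0, so Q = ΔU = nCᵥΔT with Cᵥ = 3R/2 = 12.47 J/(mol·K).
At constant V, T₂/T₁ = P₂/P₁ ⇒ ΔT = T₁(P₂/P₁ − 1) = 375·(146/120 − 1) = 81.25 K.
ΔU = (1.53)(12.47)(81.25) = 1550 J.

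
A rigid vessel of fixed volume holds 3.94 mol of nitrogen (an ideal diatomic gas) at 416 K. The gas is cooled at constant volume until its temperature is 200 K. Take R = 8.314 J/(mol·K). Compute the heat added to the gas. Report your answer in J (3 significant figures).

Constant volume ⇒ W = 0, so Q = ΔU = nCᵥΔT with Cᵥ = 5R/2 = 20.79 J/(mol·K).
ΔU = (3.94)(20.79)(200 − 416) = -17689 J.

Q ≈ -17700 J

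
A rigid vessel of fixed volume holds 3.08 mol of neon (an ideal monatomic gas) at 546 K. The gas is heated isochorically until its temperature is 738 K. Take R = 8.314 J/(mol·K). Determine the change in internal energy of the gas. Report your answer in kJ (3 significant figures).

ΔU ≈ 7.37 kJ

Constant volume ⇒ W = 0, so Q = ΔU = nCᵥΔT with Cᵥ = 3R/2 = 12.47 J/(mol·K).
ΔU = (3.08)(12.47)(738 − 546) = 7375 J.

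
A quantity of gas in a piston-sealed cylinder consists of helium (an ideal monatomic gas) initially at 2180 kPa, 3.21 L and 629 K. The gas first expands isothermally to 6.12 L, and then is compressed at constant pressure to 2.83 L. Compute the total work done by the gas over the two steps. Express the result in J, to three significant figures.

W_total ≈ 754 J

Step 1 (isothermal): W = P₁V₁ ln(V₂/V₁) = (6998) ln(6.12/3.21) = 4516 J.
After step 1: P = 1143 kPa, V = 6.12 L, T = 629 K.
Step 2 (isobaric): W = PΔV = (1143 kPa)(2.83 − 6.12 L) = -3762 J.
W_total = 4516 − 3762 = 753.7 J.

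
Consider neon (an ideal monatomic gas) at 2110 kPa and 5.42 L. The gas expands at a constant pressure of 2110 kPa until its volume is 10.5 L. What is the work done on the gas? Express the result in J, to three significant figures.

Isobaric: W = P ΔV.
W = (2110 kPa)(10.5 − 5.42 L) = (2110)(5.08) = 10719 J.
Work on gas = −W_by = -10719 J.

W ≈ -10700 J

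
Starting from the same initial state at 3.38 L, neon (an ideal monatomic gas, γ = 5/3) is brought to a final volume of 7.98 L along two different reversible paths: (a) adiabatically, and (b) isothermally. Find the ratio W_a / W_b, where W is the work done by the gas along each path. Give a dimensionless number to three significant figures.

Path (a) adiabatic: W = P₁V₁(1 − (V₁/V₂)^(γ−1))/(γ−1) → W_a/(P₁V₁) = 0.654.
Path (b) isothermal: W = P₁V₁ ln(V₂/V₁) → W_b/(P₁V₁) = 0.8591.
W_a / W_b = 0.654 / 0.8591 = 0.7613.

W_a / W_b ≈ 0.761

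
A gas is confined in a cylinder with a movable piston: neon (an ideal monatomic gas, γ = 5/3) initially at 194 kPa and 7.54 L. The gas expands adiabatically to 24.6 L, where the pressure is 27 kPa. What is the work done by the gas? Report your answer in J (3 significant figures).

W ≈ 1200 J

Adiabatic: W = (P₁V₁ − P₂V₂)/(γ − 1) with γ = 5/3.
P₁V₁ = 1463 J, P₂V₂ = 664.2 J.
W = (1463 − 664.2) / 0.6667 = 1198 J.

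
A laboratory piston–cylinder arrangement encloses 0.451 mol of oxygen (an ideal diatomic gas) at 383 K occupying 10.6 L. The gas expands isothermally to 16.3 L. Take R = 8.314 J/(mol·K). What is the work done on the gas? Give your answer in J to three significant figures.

Isothermal: W = nRT ln(V₂/V₁).
W = (0.451)(8.314)(383) × ln(16.3/10.6)
  = 1436 × 0.4303
W_by_gas = 618 J; work on gas = −W_by = -618 J.

W ≈ -618 J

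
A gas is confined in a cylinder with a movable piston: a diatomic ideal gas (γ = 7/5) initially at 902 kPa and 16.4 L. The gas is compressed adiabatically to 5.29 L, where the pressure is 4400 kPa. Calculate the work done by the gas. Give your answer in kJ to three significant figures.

Adiabatic: W = (P₁V₁ − P₂V₂)/(γ − 1) with γ = 7/5.
P₁V₁ = 14793 J, P₂V₂ = 23276 J.
W = (14793 − 23276) / 0.4 = -21208 J.

W ≈ -21.2 kJ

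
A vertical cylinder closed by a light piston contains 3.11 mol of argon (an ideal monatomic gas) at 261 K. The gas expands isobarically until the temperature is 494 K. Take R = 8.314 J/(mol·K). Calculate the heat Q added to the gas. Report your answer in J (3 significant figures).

Q ≈ 15100 J

Isobaric: W = nRΔT = (3.11)(8.314)(233) = 6025 J.
ΔU = nCᵥΔT with Cᵥ = 3R/2: ΔU = (3.11)(12.47)(233) = 9037 J.
Q = ΔU + W = 9037 + 6025 = 15061 J.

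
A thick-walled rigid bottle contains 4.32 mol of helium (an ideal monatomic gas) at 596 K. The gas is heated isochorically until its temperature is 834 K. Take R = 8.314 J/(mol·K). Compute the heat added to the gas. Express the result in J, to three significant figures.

Q ≈ 12800 J

Constant volume ⇒ W = 0, so Q = ΔU = nCᵥΔT with Cᵥ = 3R/2 = 12.47 J/(mol·K).
ΔU = (4.32)(12.47)(834 − 596) = 12822 J.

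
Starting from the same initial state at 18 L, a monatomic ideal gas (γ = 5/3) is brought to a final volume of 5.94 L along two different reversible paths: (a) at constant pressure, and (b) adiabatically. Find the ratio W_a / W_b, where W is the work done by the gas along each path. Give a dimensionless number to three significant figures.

Path (a) isobaric: W = P₁(V₂ − V₁) → W_a/(P₁V₁) = -0.67.
Path (b) adiabatic: W = P₁V₁(1 − (V₁/V₂)^(γ−1))/(γ−1) → W_b/(P₁V₁) = -1.641.
W_a / W_b = -0.67 / -1.641 = 0.4083.

W_a / W_b ≈ 0.408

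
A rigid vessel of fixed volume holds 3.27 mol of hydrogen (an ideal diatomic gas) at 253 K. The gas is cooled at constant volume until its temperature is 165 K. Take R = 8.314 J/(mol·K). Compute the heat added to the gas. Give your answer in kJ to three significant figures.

Constant volume ⇒ W = 0, so Q = ΔU = nCᵥΔT with Cᵥ = 5R/2 = 20.79 J/(mol·K).
ΔU = (3.27)(20.79)(165 − 253) = -5981 J.

Q ≈ -5.98 kJ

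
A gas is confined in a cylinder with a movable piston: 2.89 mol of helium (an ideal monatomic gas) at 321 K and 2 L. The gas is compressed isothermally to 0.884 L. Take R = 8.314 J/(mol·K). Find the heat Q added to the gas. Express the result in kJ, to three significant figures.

Isothermal ⇒ ΔU = 0, so Q = W = nRT ln(V₂/V₁).
Q = (2.89)(8.314)(321) ln(0.884/2) = 7713 × -0.8164 = -6297 J.

Q ≈ -6.30 kJ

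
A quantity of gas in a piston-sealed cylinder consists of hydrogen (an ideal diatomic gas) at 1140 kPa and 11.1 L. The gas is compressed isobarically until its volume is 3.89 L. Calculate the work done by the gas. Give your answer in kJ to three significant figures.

Isobaric: W = P ΔV.
W = (1140 kPa)(3.89 − 11.1 L) = (1140)(-7.21) = -8219 J.

W ≈ -8.22 kJ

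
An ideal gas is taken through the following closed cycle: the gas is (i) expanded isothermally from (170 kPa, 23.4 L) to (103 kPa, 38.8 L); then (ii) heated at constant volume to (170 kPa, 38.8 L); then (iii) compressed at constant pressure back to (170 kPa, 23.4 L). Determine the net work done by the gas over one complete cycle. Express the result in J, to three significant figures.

Leg (i): W = PᵢVᵢ ln(V_f/Vᵢ) = (3978) ln(38.8/23.4) = 2012 J.
Leg (ii): W = 0.
Leg (iii): W = PΔV = (170)(23.4 − 38.8) = -2618 J.
W_net = 2012 − 2618 = -606.4 J.

W_net ≈ -606 J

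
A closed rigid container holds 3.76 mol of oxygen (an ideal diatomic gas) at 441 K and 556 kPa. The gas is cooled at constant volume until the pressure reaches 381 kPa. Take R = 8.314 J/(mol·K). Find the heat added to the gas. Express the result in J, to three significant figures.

Q ≈ -10800 J

Constant volume ⇒ W = 0, so Q = ΔU = nCᵥΔT with Cᵥ = 5R/2 = 20.79 J/(mol·K).
At constant V, T₂/T₁ = P₂/P₁ ⇒ ΔT = T₁(P₂/P₁ − 1) = 441·(381/556 − 1) = -138.8 K.
ΔU = (3.76)(20.79)(-138.8) = -10848 J.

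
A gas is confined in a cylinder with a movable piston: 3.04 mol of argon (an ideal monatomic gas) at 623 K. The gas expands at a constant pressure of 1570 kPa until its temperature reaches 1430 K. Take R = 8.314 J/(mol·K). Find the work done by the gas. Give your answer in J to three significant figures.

W ≈ 20400 J

Isobaric: W = P ΔV = nR ΔT.
W = (3.04)(8.314)(1430 − 623) = 20397 J.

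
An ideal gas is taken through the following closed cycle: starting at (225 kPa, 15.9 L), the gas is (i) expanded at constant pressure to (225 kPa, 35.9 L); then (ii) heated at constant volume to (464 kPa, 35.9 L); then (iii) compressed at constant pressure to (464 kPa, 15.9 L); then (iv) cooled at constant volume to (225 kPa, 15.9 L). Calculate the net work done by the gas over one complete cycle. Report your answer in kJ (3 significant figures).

W_net ≈ -4.78 kJ

Constant-volume legs do no work.
W(i) = (225)(35.9 − 15.9) = 4500 J; W(iii) = (464)(15.9 − 35.9) = -9280 J.
W_net = 4500 − 9280 = -4780 J (the counter-clockwise enclosed area).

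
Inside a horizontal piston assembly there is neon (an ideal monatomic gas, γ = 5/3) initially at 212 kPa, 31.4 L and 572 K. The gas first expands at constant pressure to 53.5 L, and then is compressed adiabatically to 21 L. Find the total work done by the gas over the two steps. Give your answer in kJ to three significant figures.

W_total ≈ -10.0 kJ

Step 1 (isobaric): W = PΔV = (212 kPa)(53.5 − 31.4 L) = 4685 J.
After step 1: P = 212 kPa, V = 53.5 L, T = 974.6 K.
Step 2 (adiabatic): W = (P₁V₁ − P₂V₂)/(γ−1) = (11342 − 21157)/0.667 = -14722 J.
W_total = 4685 − 14722 = -10037 J.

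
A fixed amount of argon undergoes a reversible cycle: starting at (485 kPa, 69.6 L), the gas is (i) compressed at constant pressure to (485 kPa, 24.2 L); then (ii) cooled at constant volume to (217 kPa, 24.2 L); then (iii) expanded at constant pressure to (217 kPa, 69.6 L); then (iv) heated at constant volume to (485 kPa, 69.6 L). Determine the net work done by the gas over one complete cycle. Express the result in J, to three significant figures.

Constant-volume legs do no work.
W(i) = (485)(24.2 − 69.6) = -22019 J; W(iii) = (217)(69.6 − 24.2) = 9852 J.
W_net = -22019 + 9852 = -12167 J (the counter-clockwise enclosed area).

W_net ≈ -12200 J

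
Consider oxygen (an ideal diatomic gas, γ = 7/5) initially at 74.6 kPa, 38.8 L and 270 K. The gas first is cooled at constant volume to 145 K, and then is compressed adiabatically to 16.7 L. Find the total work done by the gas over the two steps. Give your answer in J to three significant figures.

Step 1 (isochoric): W = 0 (constant volume).
After step 1: P = 40.06 kPa (V unchanged).
Step 2 (adiabatic): W = (P₁V₁ − P₂V₂)/(γ−1) = (1554 − 2178)/0.4 = -1558 J.
W_total = 0 − 1558 = -1558 J.

W_total ≈ -1560 J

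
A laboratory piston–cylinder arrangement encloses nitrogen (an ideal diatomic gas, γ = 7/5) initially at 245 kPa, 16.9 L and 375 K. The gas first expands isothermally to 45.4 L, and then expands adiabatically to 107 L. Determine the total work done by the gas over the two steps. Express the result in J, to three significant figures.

Step 1 (isothermal): W = P₁V₁ ln(V₂/V₁) = (4140) ln(45.4/16.9) = 4092 J.
After step 1: P = 91.2 kPa, V = 45.4 L, T = 375 K.
Step 2 (adiabatic): W = (P₁V₁ − P₂V₂)/(γ−1) = (4140 − 2938)/0.4 = 3005 J.
W_total = 4092 + 3005 = 7097 J.

W_total ≈ 7100 J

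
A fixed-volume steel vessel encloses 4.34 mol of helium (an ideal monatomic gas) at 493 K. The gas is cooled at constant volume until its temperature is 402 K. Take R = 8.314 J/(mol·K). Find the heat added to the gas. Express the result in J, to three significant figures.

Constant volume ⇒ W = 0, so Q = ΔU = nCᵥΔT with Cᵥ = 3R/2 = 12.47 J/(mol·K).
ΔU = (4.34)(12.47)(402 − 493) = -4925 J.

Q ≈ -4930 J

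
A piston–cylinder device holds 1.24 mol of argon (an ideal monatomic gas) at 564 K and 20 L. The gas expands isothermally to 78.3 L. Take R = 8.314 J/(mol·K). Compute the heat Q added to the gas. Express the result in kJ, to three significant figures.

Isothermal ⇒ ΔU = 0, so Q = W = nRT ln(V₂/V₁).
Q = (1.24)(8.314)(564) ln(78.3/20) = 5814 × 1.365 = 7936 J.

Q ≈ 7.94 kJ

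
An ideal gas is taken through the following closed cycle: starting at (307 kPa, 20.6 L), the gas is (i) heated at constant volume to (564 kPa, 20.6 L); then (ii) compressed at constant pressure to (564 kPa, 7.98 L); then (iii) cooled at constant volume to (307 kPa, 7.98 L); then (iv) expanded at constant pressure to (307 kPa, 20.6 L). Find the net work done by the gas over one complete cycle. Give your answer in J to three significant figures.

Constant-volume legs do no work.
W(ii) = (564)(7.98 − 20.6) = -7118 J; W(iv) = (307)(20.6 − 7.98) = 3874 J.
W_net = -7118 + 3874 = -3243 J (the counter-clockwise enclosed area).

W_net ≈ -3240 J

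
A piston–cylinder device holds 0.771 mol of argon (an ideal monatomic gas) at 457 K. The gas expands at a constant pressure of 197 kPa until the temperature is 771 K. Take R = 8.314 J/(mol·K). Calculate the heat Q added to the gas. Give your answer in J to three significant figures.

Q ≈ 5030 J

Isobaric: W = nRΔT = (0.771)(8.314)(314) = 2013 J.
ΔU = nCᵥΔT with Cᵥ = 3R/2: ΔU = (0.771)(12.47)(314) = 3019 J.
Q = ΔU + W = 3019 + 2013 = 5032 J.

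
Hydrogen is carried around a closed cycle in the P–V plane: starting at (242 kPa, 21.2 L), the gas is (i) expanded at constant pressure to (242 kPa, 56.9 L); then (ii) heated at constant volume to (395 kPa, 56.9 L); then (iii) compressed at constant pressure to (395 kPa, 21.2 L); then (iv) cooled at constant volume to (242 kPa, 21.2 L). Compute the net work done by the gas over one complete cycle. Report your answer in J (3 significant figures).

Constant-volume legs do no work.
W(i) = (242)(56.9 − 21.2) = 8639 J; W(iii) = (395)(21.2 − 56.9) = -14102 J.
W_net = 8639 − 14102 = -5462 J (the counter-clockwise enclosed area).

W_net ≈ -5460 J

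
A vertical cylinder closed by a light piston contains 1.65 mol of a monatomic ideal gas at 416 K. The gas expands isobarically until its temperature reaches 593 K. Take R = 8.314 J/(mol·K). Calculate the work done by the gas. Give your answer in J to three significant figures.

W ≈ 2430 J

Isobaric: W = P ΔV = nR ΔT.
W = (1.65)(8.314)(593 − 416) = 2428 J.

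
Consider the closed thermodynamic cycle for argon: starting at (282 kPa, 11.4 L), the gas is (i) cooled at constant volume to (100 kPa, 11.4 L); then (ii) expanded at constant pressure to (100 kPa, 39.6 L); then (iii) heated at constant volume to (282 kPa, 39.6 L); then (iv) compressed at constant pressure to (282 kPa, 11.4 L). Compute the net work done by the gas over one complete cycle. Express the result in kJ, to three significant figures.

Constant-volume legs do no work.
W(ii) = (100)(39.6 − 11.4) = 2820 J; W(iv) = (282)(11.4 − 39.6) = -7952 J.
W_net = 2820 − 7952 = -5132 J (the counter-clockwise enclosed area).

W_net ≈ -5.13 kJ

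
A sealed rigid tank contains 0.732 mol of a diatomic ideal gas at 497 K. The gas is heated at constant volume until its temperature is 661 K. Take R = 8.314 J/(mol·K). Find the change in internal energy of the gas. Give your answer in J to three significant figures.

ΔU ≈ 2500 J

Constant volume ⇒ W = 0, so Q = ΔU = nCᵥΔT with Cᵥ = 5R/2 = 20.79 J/(mol·K).
ΔU = (0.732)(20.79)(661 − 497) = 2495 J.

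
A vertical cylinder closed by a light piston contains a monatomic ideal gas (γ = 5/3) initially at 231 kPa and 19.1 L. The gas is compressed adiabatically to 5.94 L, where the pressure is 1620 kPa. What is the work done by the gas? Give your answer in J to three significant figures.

W ≈ -7820 J

Adiabatic: W = (P₁V₁ − P₂V₂)/(γ − 1) with γ = 5/3.
P₁V₁ = 4412 J, P₂V₂ = 9623 J.
W = (4412 − 9623) / 0.6667 = -7816 J.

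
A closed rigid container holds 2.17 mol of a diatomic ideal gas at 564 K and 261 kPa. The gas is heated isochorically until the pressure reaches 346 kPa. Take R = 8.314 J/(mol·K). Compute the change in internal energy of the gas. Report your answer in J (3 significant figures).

Constant volume ⇒ W = 0, so Q = ΔU = nCᵥΔT with Cᵥ = 5R/2 = 20.79 J/(mol·K).
At constant V, T₂/T₁ = P₂/P₁ ⇒ ΔT = T₁(P₂/P₁ − 1) = 564·(346/261 − 1) = 183.7 K.
ΔU = (2.17)(20.79)(183.7) = 8285 J.

ΔU ≈ 8280 J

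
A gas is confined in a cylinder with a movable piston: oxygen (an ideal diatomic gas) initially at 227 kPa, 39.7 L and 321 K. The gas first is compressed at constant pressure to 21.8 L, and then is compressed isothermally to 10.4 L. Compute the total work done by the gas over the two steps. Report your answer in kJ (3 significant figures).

Step 1 (isobaric): W = PΔV = (227 kPa)(21.8 − 39.7 L) = -4063 J.
After step 1: P = 227 kPa, V = 21.8 L, T = 176.3 K.
Step 2 (isothermal): W = P₁V₁ ln(V₂/V₁) = (4949) ln(10.4/21.8) = -3662 J.
W_total = -4063 − 3662 = -7726 J.

W_total ≈ -7.73 kJ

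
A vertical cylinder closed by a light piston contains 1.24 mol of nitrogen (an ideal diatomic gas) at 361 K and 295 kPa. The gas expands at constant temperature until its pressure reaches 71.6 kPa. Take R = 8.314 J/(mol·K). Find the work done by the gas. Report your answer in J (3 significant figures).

Isothermal process: W = nRT ln(V₂/V₁) = nRT ln(P₁/P₂).
W = (1.24)(8.314)(361) × ln(295/71.6)
  = 3722 × ln(4.12) = 3722 × 1.416
W_by_gas = 5269 J.

W ≈ 5270 J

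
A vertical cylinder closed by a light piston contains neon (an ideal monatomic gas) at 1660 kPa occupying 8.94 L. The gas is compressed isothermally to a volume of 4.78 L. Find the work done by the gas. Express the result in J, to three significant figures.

Isothermal: W = nRT ln(V₂/V₁) = P₁V₁ ln(V₂/V₁).
P₁V₁ = (1660 kPa)(8.94 L) = 14840 J.
W = 14840 × ln(4.78/8.94) = 14840 × -0.6261
W_by_gas = -9292 J.

W ≈ -9290 J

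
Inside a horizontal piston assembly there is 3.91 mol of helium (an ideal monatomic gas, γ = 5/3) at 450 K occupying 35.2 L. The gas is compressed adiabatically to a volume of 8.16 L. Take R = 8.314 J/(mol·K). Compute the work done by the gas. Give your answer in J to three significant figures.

Adiabatic: TV^(γ−1) = const with γ = 5/3.
T₂ = T₁ (V₁/V₂)^(γ−1) = 450 × (35.2/8.16)^0.667 = 450 × 2.65 = 1192 K.
W_by = nCᵥ(T₁ − T₂) = (3.91)(12.47)(450 − 1192) = -36204 J.

W ≈ -36200 J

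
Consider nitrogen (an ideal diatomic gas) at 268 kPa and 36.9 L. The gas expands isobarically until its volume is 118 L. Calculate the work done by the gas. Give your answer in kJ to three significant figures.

Isobaric: W = P ΔV.
W = (268 kPa)(118 − 36.9 L) = (268)(81.1) = 21735 J.

W ≈ 21.7 kJ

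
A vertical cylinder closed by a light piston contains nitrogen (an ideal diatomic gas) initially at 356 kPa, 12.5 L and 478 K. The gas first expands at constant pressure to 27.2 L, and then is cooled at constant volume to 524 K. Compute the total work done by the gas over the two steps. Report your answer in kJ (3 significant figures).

Step 1 (isobaric): W = PΔV = (356 kPa)(27.2 − 12.5 L) = 5233 J.
Step 2 (isochoric): W = 0 (constant volume).
W_total = 5233 + 0 = 5233 J.

W_total ≈ 5.23 kJ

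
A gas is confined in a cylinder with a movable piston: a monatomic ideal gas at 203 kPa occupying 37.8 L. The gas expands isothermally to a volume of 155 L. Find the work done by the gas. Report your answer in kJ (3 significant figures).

W ≈ 10.8 kJ

Isothermal: W = nRT ln(V₂/V₁) = P₁V₁ ln(V₂/V₁).
P₁V₁ = (203 kPa)(37.8 L) = 7673 J.
W = 7673 × ln(155/37.8) = 7673 × 1.411
W_by_gas = 10828 J.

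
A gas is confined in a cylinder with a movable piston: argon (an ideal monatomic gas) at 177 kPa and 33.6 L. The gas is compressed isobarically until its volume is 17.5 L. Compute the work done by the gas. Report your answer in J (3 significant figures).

Isobaric: W = P ΔV.
W = (177 kPa)(17.5 − 33.6 L) = (177)(-16.1) = -2850 J.

W ≈ -2850 J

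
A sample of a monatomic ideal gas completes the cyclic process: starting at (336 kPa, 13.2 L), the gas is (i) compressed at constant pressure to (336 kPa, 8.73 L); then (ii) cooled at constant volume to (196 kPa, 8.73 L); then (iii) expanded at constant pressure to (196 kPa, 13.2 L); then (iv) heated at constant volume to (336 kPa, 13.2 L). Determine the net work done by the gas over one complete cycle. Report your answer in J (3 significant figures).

Constant-volume legs do no work.
W(i) = (336)(8.73 − 13.2) = -1502 J; W(iii) = (196)(13.2 − 8.73) = 876.1 J.
W_net = -1502 + 876.1 = -625.8 J (the counter-clockwise enclosed area).

W_net ≈ -626 J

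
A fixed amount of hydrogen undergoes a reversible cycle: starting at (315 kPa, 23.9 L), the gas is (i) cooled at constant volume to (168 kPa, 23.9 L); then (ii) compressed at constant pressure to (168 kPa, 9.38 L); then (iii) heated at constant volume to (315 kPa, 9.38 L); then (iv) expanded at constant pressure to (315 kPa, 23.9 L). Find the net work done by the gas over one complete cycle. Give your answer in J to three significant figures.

Constant-volume legs do no work.
W(ii) = (168)(9.38 − 23.9) = -2439 J; W(iv) = (315)(23.9 − 9.38) = 4574 J.
W_net = -2439 + 4574 = 2134 J (the clockwise enclosed area).

W_net ≈ 2130 J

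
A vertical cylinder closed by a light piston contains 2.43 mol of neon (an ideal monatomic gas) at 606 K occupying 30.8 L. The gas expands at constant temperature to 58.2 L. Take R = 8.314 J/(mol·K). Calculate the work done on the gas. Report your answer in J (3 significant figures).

W ≈ -7790 J

Isothermal: W = nRT ln(V₂/V₁).
W = (2.43)(8.314)(606) × ln(58.2/30.8)
  = 12243 × 0.6364
W_by_gas = 7791 J; work on gas = −W_by = -7791 J.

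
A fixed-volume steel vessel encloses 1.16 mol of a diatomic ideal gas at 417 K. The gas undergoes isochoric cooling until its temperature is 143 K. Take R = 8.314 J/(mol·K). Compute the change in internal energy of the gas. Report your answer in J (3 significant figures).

ΔU ≈ -6610 J

Constant volume ⇒ W = 0, so Q = ΔU = nCᵥΔT with Cᵥ = 5R/2 = 20.79 J/(mol·K).
ΔU = (1.16)(20.79)(143 − 417) = -6606 J.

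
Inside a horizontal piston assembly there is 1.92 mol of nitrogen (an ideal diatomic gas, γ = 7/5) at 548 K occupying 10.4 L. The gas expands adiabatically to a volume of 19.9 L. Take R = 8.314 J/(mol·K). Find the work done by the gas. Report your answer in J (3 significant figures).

Adiabatic: TV^(γ−1) = const with γ = 7/5.
T₂ = T₁ (V₁/V₂)^(γ−1) = 548 × (10.4/19.9)^0.4 = 548 × 0.7714 = 422.7 K.
W_by = nCᵥ(T₁ − T₂) = (1.92)(20.79)(548 − 422.7) = 5000 J.

W ≈ 5000 J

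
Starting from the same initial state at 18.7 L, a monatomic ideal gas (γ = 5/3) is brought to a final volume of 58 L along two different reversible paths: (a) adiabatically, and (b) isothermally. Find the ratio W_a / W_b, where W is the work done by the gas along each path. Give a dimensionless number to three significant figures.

W_a / W_b ≈ 0.702

Path (a) adiabatic: W = P₁V₁(1 − (V₁/V₂)^(γ−1))/(γ−1) → W_a/(P₁V₁) = 0.7947.
Path (b) isothermal: W = P₁V₁ ln(V₂/V₁) → W_b/(P₁V₁) = 1.132.
W_a / W_b = 0.7947 / 1.132 = 0.7021.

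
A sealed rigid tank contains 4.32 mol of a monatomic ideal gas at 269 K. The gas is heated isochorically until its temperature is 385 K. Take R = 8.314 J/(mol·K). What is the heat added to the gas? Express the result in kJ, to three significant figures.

Constant volume ⇒ W = 0, so Q = ΔU = nCᵥΔT with Cᵥ = 3R/2 = 12.47 J/(mol·K).
ΔU = (4.32)(12.47)(385 − 269) = 6249 J.

Q ≈ 6.25 kJ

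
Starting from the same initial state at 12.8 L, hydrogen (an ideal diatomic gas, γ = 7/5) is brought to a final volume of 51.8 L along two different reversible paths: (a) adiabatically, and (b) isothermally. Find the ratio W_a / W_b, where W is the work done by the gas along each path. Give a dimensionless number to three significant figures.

Path (a) adiabatic: W = P₁V₁(1 − (V₁/V₂)^(γ−1))/(γ−1) → W_a/(P₁V₁) = 1.071.
Path (b) isothermal: W = P₁V₁ ln(V₂/V₁) → W_b/(P₁V₁) = 1.398.
W_a / W_b = 1.071 / 1.398 = 0.766.

W_a / W_b ≈ 0.766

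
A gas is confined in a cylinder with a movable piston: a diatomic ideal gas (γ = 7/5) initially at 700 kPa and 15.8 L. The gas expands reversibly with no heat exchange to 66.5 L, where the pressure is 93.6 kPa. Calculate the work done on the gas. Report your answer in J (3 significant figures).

Adiabatic: W = (P₁V₁ − P₂V₂)/(γ − 1) with γ = 7/5.
P₁V₁ = 11060 J, P₂V₂ = 6224 J.
W = (11060 − 6224) / 0.4 = 12089 J.
Work on gas = −W_by = -12089 J.

W ≈ -12100 J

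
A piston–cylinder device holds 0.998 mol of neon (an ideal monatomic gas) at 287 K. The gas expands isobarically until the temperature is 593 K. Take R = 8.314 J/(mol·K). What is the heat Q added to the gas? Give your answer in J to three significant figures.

Q ≈ 6350 J

Isobaric: W = nRΔT = (0.998)(8.314)(306) = 2539 J.
ΔU = nCᵥΔT with Cᵥ = 3R/2: ΔU = (0.998)(12.47)(306) = 3808 J.
Q = ΔU + W = 3808 + 2539 = 6347 J.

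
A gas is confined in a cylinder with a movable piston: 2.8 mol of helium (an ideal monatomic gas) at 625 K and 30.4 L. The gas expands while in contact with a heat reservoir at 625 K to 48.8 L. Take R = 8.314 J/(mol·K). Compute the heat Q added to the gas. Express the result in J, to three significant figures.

Q ≈ 6890 J

Isothermal ⇒ ΔU = 0, so Q = W = nRT ln(V₂/V₁).
Q = (2.8)(8.314)(625) ln(48.8/30.4) = 14550 × 0.4733 = 6886 J.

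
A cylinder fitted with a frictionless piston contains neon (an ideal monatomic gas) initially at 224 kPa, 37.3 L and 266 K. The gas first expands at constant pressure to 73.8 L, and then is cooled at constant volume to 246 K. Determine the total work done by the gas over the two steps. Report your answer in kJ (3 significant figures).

Step 1 (isobaric): W = PΔV = (224 kPa)(73.8 − 37.3 L) = 8176 J.
Step 2 (isochoric): W = 0 (constant volume).
W_total = 8176 + 0 = 8176 J.

W_total ≈ 8.18 kJ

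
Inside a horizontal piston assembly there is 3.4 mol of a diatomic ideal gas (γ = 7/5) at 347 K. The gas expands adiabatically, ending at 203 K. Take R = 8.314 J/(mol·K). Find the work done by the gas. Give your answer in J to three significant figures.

W ≈ 10200 J

Adiabatic ⇒ Q = 0, so W_by = −ΔU = nCᵥ(T₁ − T₂).
Cᵥ = 5R/2 = 20.79 J/(mol·K).
W = (3.4)(20.79)(347 − 203) = 10176 J.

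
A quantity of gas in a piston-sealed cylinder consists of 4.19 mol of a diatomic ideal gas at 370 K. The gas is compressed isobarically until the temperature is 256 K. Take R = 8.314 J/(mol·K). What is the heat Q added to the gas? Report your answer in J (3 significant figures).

Q ≈ -13900 J

Isobaric: W = nRΔT = (4.19)(8.314)(-114) = -3971 J.
ΔU = nCᵥΔT with Cᵥ = 5R/2: ΔU = (4.19)(20.79)(-114) = -9928 J.
Q = ΔU + W = -9928 − 3971 = -13899 J.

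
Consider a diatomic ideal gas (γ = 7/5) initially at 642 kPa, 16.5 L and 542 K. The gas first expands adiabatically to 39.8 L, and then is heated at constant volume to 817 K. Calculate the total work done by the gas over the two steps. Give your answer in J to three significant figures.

Step 1 (adiabatic): W = (P₁V₁ − P₂V₂)/(γ−1) = (10593 − 7448)/0.4 = 7862 J.
Step 2 (isochoric): W = 0 (constant volume).
W_total = 7862 + 0 = 7862 J.

W_total ≈ 7860 J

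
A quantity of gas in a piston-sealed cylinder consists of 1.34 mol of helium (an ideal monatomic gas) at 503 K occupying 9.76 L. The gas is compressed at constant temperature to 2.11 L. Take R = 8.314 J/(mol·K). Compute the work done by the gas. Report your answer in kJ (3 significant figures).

W ≈ -8.58 kJ

Isothermal: W = nRT ln(V₂/V₁).
W = (1.34)(8.314)(503) × ln(2.11/9.76)
  = 5604 × -1.532
W_by_gas = -8583 J.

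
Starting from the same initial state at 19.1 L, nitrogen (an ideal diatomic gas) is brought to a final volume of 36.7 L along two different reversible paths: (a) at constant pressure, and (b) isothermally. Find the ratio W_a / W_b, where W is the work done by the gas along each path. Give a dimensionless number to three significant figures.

W_a / W_b ≈ 1.41

Path (a) isobaric: W = P₁(V₂ − V₁) → W_a/(P₁V₁) = 0.9215.
Path (b) isothermal: W = P₁V₁ ln(V₂/V₁) → W_b/(P₁V₁) = 0.6531.
W_a / W_b = 0.9215 / 0.6531 = 1.411.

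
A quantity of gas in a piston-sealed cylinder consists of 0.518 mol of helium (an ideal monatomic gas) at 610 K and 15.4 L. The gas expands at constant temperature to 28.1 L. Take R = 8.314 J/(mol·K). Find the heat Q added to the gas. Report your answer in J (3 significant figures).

Isothermal ⇒ ΔU = 0, so Q = W = nRT ln(V₂/V₁).
Q = (0.518)(8.314)(610) ln(28.1/15.4) = 2627 × 0.6014 = 1580 J.

Q ≈ 1580 J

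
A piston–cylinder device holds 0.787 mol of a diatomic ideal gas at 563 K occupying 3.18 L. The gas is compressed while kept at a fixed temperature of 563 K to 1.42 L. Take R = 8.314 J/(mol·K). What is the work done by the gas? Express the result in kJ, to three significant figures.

W ≈ -2.97 kJ

Isothermal: W = nRT ln(V₂/V₁).
W = (0.787)(8.314)(563) × ln(1.42/3.18)
  = 3684 × -0.8062
W_by_gas = -2970 J.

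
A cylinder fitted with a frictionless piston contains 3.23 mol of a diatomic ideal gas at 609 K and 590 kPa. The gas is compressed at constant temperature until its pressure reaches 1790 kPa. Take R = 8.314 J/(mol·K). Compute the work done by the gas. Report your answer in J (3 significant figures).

W ≈ -18200 J

Isothermal process: W = nRT ln(V₂/V₁) = nRT ln(P₁/P₂).
W = (3.23)(8.314)(609) × ln(590/1790)
  = 16354 × ln(0.3296) = 16354 × -1.11
W_by_gas = -18151 J.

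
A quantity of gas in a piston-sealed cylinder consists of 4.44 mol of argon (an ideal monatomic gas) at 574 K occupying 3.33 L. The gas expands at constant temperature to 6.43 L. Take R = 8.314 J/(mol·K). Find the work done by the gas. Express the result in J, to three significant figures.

Isothermal: W = nRT ln(V₂/V₁).
W = (4.44)(8.314)(574) × ln(6.43/3.33)
  = 21189 × 0.658
W_by_gas = 13942 J.

W ≈ 13900 J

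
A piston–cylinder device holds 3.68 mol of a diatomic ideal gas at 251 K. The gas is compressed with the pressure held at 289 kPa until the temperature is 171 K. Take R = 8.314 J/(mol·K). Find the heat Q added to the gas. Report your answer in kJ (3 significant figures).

Isobaric: W = nRΔT = (3.68)(8.314)(-80) = -2448 J.
ΔU = nCᵥΔT with Cᵥ = 5R/2: ΔU = (3.68)(20.79)(-80) = -6119 J.
Q = ΔU + W = -6119 − 2448 = -8567 J.

Q ≈ -8.57 kJ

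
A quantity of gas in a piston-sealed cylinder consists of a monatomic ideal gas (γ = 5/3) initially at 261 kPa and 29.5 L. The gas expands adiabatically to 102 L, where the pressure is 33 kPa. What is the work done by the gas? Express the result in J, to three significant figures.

W ≈ 6500 J

Adiabatic: W = (P₁V₁ − P₂V₂)/(γ − 1) with γ = 5/3.
P₁V₁ = 7700 J, P₂V₂ = 3366 J.
W = (7700 − 3366) / 0.6667 = 6500 J.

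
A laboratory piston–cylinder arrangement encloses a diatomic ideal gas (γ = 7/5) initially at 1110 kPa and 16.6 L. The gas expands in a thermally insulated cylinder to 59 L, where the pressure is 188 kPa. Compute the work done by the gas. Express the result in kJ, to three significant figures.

W ≈ 18.3 kJ

Adiabatic: W = (P₁V₁ − P₂V₂)/(γ − 1) with γ = 7/5.
P₁V₁ = 18426 J, P₂V₂ = 11092 J.
W = (18426 − 11092) / 0.4 = 18335 J.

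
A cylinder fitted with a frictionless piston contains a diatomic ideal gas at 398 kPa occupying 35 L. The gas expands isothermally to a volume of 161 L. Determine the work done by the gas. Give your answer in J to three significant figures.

Isothermal: W = nRT ln(V₂/V₁) = P₁V₁ ln(V₂/V₁).
P₁V₁ = (398 kPa)(35 L) = 13930 J.
W = 13930 × ln(161/35) = 13930 × 1.526
W_by_gas = 21258 J.

W ≈ 21300 J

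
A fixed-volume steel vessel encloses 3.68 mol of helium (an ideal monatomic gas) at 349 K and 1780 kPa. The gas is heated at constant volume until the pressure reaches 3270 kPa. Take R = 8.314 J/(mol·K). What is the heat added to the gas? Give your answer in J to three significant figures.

Q ≈ 13400 J

Constant volume ⇒ W = 0, so Q = ΔU = nCᵥΔT with Cᵥ = 3R/2 = 12.47 J/(mol·K).
At constant V, T₂/T₁ = P₂/P₁ ⇒ ΔT = T₁(P₂/P₁ − 1) = 349·(3270/1780 − 1) = 292.1 K.
ΔU = (3.68)(12.47)(292.1) = 13407 J.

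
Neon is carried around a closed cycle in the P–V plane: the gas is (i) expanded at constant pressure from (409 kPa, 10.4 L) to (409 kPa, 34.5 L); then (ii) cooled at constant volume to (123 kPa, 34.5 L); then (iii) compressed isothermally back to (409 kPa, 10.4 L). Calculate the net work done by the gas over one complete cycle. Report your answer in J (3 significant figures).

W_net ≈ 4770 J

Leg (i): W = PΔV = (409)(34.5 − 10.4) = 9857 J.
Leg (ii): W = 0.
Leg (iii): W = PᵢVᵢ ln(V_f/Vᵢ) = (4244) ln(10.4/34.5) = -5089 J.
W_net = 9857 − 5089 = 4768 J.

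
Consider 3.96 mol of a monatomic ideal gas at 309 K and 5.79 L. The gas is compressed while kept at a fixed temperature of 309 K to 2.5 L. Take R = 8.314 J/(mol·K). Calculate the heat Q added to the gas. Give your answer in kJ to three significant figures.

Q ≈ -8.54 kJ

Isothermal ⇒ ΔU = 0, so Q = W = nRT ln(V₂/V₁).
Q = (3.96)(8.314)(309) ln(2.5/5.79) = 10173 × -0.8398 = -8544 J.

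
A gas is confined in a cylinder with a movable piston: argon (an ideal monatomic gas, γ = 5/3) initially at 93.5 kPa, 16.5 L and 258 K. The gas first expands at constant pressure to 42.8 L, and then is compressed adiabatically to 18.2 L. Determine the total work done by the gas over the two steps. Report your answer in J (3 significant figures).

Step 1 (isobaric): W = PΔV = (93.5 kPa)(42.8 − 16.5 L) = 2459 J.
After step 1: P = 93.5 kPa, V = 42.8 L, T = 669.2 K.
Step 2 (adiabatic): W = (P₁V₁ − P₂V₂)/(γ−1) = (4002 − 7077)/0.667 = -4613 J.
W_total = 2459 − 4613 = -2153 J.

W_total ≈ -2150 J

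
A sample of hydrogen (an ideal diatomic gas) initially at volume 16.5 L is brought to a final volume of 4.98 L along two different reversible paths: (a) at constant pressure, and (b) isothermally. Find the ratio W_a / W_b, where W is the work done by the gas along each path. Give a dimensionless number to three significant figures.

W_a / W_b ≈ 0.583

Path (a) isobaric: W = P₁(V₂ − V₁) → W_a/(P₁V₁) = -0.6982.
Path (b) isothermal: W = P₁V₁ ln(V₂/V₁) → W_b/(P₁V₁) = -1.198.
W_a / W_b = -0.6982 / -1.198 = 0.5828.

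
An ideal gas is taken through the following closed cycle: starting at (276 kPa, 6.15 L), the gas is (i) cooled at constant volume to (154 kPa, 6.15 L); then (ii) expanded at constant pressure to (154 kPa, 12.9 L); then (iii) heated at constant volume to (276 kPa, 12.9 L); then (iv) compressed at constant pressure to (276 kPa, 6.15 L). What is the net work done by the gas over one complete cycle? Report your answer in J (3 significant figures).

W_net ≈ -824 J

Constant-volume legs do no work.
W(ii) = (154)(12.9 − 6.15) = 1040 J; W(iv) = (276)(6.15 − 12.9) = -1863 J.
W_net = 1040 − 1863 = -823.5 J (the counter-clockwise enclosed area).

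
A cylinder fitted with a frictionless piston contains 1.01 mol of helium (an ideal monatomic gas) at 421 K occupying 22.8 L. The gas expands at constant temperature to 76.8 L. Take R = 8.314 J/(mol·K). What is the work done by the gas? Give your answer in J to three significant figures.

W ≈ 4290 J

Isothermal: W = nRT ln(V₂/V₁).
W = (1.01)(8.314)(421) × ln(76.8/22.8)
  = 3535 × 1.214
W_by_gas = 4293 J.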